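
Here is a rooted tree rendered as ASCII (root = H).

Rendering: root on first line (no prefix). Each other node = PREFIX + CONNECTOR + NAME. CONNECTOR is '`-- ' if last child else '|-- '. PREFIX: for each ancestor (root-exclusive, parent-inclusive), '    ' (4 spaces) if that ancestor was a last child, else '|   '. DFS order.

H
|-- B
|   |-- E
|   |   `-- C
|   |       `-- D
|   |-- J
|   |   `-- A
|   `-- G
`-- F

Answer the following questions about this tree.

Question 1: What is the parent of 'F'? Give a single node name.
Scan adjacency: F appears as child of H

Answer: H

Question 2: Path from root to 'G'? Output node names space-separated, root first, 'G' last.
Walk down from root: H -> B -> G

Answer: H B G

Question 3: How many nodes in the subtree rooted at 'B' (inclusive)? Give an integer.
Answer: 7

Derivation:
Subtree rooted at B contains: A, B, C, D, E, G, J
Count = 7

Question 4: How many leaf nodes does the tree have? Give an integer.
Answer: 4

Derivation:
Leaves (nodes with no children): A, D, F, G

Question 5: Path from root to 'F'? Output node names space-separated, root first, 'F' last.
Answer: H F

Derivation:
Walk down from root: H -> F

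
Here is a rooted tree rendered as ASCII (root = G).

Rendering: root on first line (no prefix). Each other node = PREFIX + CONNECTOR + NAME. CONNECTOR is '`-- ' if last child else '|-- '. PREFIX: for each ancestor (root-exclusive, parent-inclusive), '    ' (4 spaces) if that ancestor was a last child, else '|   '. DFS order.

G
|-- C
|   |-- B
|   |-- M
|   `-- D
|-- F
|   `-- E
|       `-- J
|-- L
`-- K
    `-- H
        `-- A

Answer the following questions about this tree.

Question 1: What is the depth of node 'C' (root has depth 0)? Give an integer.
Path from root to C: G -> C
Depth = number of edges = 1

Answer: 1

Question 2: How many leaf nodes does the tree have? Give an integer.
Leaves (nodes with no children): A, B, D, J, L, M

Answer: 6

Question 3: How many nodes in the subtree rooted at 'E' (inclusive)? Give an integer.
Subtree rooted at E contains: E, J
Count = 2

Answer: 2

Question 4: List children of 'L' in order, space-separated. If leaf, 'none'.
Node L's children (from adjacency): (leaf)

Answer: none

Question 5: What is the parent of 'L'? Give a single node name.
Scan adjacency: L appears as child of G

Answer: G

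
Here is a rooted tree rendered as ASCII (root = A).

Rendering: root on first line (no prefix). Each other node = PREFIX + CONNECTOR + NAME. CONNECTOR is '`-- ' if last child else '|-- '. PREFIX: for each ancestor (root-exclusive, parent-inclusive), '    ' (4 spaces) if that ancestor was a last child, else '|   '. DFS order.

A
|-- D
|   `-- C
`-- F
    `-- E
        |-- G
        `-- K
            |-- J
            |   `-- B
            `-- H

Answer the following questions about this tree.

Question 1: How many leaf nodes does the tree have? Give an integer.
Answer: 4

Derivation:
Leaves (nodes with no children): B, C, G, H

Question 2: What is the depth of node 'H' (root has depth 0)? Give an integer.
Answer: 4

Derivation:
Path from root to H: A -> F -> E -> K -> H
Depth = number of edges = 4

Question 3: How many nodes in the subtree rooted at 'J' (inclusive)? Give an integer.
Answer: 2

Derivation:
Subtree rooted at J contains: B, J
Count = 2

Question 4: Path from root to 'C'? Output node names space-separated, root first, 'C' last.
Walk down from root: A -> D -> C

Answer: A D C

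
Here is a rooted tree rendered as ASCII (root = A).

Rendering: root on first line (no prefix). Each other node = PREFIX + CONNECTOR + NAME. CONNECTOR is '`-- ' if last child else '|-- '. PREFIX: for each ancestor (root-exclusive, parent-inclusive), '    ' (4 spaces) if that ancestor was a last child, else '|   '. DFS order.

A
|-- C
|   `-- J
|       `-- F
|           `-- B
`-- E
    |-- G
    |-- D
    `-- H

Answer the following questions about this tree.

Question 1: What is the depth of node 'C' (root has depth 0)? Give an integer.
Path from root to C: A -> C
Depth = number of edges = 1

Answer: 1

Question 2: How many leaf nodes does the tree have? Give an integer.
Leaves (nodes with no children): B, D, G, H

Answer: 4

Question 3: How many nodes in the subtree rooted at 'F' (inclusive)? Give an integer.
Subtree rooted at F contains: B, F
Count = 2

Answer: 2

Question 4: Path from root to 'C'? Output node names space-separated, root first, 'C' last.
Walk down from root: A -> C

Answer: A C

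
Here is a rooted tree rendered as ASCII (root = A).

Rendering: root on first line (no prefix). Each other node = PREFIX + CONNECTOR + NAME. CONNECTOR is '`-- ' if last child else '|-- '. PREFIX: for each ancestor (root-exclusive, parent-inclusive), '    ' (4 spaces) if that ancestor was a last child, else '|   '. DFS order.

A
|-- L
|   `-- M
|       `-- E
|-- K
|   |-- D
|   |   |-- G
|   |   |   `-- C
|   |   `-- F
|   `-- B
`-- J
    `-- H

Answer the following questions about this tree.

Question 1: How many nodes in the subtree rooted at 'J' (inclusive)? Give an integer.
Answer: 2

Derivation:
Subtree rooted at J contains: H, J
Count = 2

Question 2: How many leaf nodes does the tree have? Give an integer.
Answer: 5

Derivation:
Leaves (nodes with no children): B, C, E, F, H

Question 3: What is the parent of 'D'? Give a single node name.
Answer: K

Derivation:
Scan adjacency: D appears as child of K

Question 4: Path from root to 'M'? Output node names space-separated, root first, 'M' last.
Answer: A L M

Derivation:
Walk down from root: A -> L -> M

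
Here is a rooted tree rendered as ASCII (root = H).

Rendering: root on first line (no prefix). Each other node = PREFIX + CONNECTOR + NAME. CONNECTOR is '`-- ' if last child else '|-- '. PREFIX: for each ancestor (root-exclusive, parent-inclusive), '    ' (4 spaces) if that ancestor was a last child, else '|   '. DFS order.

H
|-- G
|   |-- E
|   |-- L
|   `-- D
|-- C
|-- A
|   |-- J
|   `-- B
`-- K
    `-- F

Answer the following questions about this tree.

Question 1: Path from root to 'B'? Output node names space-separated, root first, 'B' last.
Answer: H A B

Derivation:
Walk down from root: H -> A -> B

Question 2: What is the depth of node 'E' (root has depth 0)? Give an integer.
Answer: 2

Derivation:
Path from root to E: H -> G -> E
Depth = number of edges = 2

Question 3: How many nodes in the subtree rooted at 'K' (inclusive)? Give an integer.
Answer: 2

Derivation:
Subtree rooted at K contains: F, K
Count = 2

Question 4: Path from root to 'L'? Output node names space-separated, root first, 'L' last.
Walk down from root: H -> G -> L

Answer: H G L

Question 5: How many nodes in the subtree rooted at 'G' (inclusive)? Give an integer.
Subtree rooted at G contains: D, E, G, L
Count = 4

Answer: 4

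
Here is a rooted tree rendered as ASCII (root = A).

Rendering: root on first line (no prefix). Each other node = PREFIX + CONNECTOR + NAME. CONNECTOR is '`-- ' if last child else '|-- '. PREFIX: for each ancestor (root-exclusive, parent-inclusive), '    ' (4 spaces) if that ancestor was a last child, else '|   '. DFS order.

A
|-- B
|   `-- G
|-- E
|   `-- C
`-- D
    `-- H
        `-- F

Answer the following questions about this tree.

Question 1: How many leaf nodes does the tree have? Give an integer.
Leaves (nodes with no children): C, F, G

Answer: 3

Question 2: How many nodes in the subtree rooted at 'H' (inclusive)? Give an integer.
Answer: 2

Derivation:
Subtree rooted at H contains: F, H
Count = 2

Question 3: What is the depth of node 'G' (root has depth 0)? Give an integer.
Answer: 2

Derivation:
Path from root to G: A -> B -> G
Depth = number of edges = 2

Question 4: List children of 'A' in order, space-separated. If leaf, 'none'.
Node A's children (from adjacency): B, E, D

Answer: B E D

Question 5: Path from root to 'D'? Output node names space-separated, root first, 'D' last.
Answer: A D

Derivation:
Walk down from root: A -> D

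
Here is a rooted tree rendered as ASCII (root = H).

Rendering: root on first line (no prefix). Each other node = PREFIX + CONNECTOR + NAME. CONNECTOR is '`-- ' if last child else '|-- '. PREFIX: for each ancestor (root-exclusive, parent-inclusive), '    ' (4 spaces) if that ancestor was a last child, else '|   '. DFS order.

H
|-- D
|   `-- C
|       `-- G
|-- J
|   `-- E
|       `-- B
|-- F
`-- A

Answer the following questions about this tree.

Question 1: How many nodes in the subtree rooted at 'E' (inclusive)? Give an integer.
Subtree rooted at E contains: B, E
Count = 2

Answer: 2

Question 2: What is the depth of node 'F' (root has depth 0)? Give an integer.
Path from root to F: H -> F
Depth = number of edges = 1

Answer: 1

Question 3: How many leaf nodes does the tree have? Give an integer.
Leaves (nodes with no children): A, B, F, G

Answer: 4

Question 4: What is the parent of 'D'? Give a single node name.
Scan adjacency: D appears as child of H

Answer: H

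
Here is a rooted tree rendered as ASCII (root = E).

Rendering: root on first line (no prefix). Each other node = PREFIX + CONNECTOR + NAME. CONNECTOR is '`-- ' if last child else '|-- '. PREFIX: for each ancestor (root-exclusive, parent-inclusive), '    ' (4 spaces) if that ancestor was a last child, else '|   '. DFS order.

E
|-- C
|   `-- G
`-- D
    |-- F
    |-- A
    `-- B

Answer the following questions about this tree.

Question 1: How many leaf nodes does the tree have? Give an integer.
Leaves (nodes with no children): A, B, F, G

Answer: 4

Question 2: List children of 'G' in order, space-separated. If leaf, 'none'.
Node G's children (from adjacency): (leaf)

Answer: none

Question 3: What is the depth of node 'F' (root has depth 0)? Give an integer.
Path from root to F: E -> D -> F
Depth = number of edges = 2

Answer: 2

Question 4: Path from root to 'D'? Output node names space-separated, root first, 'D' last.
Answer: E D

Derivation:
Walk down from root: E -> D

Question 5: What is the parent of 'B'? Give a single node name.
Answer: D

Derivation:
Scan adjacency: B appears as child of D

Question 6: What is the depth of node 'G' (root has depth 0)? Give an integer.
Answer: 2

Derivation:
Path from root to G: E -> C -> G
Depth = number of edges = 2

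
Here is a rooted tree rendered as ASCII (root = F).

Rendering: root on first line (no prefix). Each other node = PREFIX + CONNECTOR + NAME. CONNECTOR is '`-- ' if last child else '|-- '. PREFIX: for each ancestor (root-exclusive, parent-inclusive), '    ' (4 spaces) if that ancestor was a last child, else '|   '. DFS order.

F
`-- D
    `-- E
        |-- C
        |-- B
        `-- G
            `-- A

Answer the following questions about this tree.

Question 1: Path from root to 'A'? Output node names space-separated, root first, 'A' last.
Answer: F D E G A

Derivation:
Walk down from root: F -> D -> E -> G -> A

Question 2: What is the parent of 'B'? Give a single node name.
Scan adjacency: B appears as child of E

Answer: E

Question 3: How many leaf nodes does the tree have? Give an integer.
Leaves (nodes with no children): A, B, C

Answer: 3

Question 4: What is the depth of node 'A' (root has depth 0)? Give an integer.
Answer: 4

Derivation:
Path from root to A: F -> D -> E -> G -> A
Depth = number of edges = 4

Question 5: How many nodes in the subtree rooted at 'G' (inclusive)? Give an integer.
Answer: 2

Derivation:
Subtree rooted at G contains: A, G
Count = 2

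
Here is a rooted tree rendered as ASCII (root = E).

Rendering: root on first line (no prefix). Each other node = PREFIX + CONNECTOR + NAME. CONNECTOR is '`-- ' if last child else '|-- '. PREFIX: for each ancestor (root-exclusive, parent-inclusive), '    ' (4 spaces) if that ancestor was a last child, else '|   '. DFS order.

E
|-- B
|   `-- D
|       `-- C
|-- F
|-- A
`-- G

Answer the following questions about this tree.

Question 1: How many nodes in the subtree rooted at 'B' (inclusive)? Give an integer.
Answer: 3

Derivation:
Subtree rooted at B contains: B, C, D
Count = 3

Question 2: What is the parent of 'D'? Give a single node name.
Answer: B

Derivation:
Scan adjacency: D appears as child of B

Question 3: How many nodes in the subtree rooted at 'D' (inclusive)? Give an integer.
Subtree rooted at D contains: C, D
Count = 2

Answer: 2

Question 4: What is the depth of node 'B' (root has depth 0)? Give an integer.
Path from root to B: E -> B
Depth = number of edges = 1

Answer: 1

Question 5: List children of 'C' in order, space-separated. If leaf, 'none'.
Answer: none

Derivation:
Node C's children (from adjacency): (leaf)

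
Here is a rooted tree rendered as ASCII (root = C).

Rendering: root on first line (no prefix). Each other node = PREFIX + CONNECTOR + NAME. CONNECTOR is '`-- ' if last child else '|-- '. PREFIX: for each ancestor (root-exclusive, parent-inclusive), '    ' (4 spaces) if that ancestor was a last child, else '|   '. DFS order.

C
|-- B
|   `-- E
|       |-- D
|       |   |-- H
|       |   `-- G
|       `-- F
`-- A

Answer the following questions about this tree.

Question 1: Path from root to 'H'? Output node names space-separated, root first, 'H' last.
Walk down from root: C -> B -> E -> D -> H

Answer: C B E D H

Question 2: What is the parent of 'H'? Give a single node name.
Scan adjacency: H appears as child of D

Answer: D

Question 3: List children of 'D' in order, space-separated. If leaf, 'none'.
Answer: H G

Derivation:
Node D's children (from adjacency): H, G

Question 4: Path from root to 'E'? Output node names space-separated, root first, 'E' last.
Walk down from root: C -> B -> E

Answer: C B E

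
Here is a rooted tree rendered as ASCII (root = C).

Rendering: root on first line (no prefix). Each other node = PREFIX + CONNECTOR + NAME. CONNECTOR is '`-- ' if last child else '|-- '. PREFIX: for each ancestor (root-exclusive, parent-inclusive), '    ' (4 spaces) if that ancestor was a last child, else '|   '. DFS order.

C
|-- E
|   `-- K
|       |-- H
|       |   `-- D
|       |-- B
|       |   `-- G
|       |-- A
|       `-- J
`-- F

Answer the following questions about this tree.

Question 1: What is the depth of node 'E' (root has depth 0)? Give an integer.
Answer: 1

Derivation:
Path from root to E: C -> E
Depth = number of edges = 1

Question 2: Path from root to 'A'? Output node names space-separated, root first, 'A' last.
Answer: C E K A

Derivation:
Walk down from root: C -> E -> K -> A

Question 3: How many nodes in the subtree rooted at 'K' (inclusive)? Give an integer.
Subtree rooted at K contains: A, B, D, G, H, J, K
Count = 7

Answer: 7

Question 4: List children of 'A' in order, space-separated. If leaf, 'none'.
Answer: none

Derivation:
Node A's children (from adjacency): (leaf)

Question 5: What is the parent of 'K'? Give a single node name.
Answer: E

Derivation:
Scan adjacency: K appears as child of E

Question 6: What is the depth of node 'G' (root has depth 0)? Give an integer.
Path from root to G: C -> E -> K -> B -> G
Depth = number of edges = 4

Answer: 4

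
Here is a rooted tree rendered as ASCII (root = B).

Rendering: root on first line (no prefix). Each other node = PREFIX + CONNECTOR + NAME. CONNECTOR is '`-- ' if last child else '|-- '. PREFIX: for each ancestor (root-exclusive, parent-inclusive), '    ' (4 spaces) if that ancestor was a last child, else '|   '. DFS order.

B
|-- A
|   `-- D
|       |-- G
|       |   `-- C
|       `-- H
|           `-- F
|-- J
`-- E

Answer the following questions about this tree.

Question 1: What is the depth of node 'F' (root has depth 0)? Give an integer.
Path from root to F: B -> A -> D -> H -> F
Depth = number of edges = 4

Answer: 4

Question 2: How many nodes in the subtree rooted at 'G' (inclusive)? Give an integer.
Subtree rooted at G contains: C, G
Count = 2

Answer: 2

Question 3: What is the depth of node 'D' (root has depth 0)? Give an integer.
Path from root to D: B -> A -> D
Depth = number of edges = 2

Answer: 2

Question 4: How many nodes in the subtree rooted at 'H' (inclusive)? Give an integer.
Subtree rooted at H contains: F, H
Count = 2

Answer: 2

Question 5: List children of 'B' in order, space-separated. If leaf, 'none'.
Node B's children (from adjacency): A, J, E

Answer: A J E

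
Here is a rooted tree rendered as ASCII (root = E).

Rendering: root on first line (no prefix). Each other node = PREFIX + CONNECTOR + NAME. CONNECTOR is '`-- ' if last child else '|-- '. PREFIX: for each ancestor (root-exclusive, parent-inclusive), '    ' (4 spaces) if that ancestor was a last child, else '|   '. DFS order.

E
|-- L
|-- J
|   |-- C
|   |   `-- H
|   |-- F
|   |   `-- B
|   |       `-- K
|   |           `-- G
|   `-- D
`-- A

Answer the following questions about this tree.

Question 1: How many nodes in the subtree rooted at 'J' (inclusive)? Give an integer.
Answer: 8

Derivation:
Subtree rooted at J contains: B, C, D, F, G, H, J, K
Count = 8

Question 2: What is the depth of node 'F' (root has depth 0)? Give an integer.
Answer: 2

Derivation:
Path from root to F: E -> J -> F
Depth = number of edges = 2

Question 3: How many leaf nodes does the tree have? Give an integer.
Answer: 5

Derivation:
Leaves (nodes with no children): A, D, G, H, L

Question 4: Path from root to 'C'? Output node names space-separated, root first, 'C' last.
Answer: E J C

Derivation:
Walk down from root: E -> J -> C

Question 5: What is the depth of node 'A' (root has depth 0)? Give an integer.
Answer: 1

Derivation:
Path from root to A: E -> A
Depth = number of edges = 1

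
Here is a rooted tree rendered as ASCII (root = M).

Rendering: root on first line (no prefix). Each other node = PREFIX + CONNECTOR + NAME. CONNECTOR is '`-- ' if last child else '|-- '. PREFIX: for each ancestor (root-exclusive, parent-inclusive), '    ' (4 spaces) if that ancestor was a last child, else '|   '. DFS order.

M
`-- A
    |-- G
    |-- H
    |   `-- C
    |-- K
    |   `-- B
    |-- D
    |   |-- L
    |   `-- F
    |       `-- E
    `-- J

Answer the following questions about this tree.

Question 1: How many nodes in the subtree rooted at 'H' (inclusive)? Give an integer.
Subtree rooted at H contains: C, H
Count = 2

Answer: 2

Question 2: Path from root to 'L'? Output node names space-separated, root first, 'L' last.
Walk down from root: M -> A -> D -> L

Answer: M A D L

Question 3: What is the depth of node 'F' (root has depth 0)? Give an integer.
Path from root to F: M -> A -> D -> F
Depth = number of edges = 3

Answer: 3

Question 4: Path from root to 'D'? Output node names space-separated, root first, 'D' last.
Answer: M A D

Derivation:
Walk down from root: M -> A -> D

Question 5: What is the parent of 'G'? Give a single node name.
Answer: A

Derivation:
Scan adjacency: G appears as child of A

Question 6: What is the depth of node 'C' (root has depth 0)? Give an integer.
Path from root to C: M -> A -> H -> C
Depth = number of edges = 3

Answer: 3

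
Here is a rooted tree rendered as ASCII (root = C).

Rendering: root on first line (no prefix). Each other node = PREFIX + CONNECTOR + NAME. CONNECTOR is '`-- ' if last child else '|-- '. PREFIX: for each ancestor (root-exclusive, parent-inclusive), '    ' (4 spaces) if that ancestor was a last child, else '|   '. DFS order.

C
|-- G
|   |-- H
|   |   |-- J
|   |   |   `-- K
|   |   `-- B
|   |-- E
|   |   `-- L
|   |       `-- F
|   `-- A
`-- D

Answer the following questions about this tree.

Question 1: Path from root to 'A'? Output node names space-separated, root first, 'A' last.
Walk down from root: C -> G -> A

Answer: C G A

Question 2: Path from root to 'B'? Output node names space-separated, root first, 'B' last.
Answer: C G H B

Derivation:
Walk down from root: C -> G -> H -> B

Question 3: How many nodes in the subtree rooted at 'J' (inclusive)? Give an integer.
Subtree rooted at J contains: J, K
Count = 2

Answer: 2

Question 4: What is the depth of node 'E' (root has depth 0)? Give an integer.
Path from root to E: C -> G -> E
Depth = number of edges = 2

Answer: 2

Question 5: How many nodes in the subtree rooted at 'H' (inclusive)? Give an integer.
Answer: 4

Derivation:
Subtree rooted at H contains: B, H, J, K
Count = 4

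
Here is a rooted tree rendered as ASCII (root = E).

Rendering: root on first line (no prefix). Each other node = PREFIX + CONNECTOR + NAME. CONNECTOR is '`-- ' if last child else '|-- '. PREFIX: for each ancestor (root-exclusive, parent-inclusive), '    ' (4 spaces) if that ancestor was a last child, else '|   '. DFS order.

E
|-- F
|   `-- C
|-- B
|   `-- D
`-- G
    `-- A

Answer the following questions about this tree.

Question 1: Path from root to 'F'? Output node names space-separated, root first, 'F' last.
Walk down from root: E -> F

Answer: E F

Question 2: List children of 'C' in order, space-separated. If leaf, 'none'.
Answer: none

Derivation:
Node C's children (from adjacency): (leaf)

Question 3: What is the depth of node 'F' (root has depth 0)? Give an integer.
Answer: 1

Derivation:
Path from root to F: E -> F
Depth = number of edges = 1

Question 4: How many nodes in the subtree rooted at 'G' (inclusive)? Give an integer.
Answer: 2

Derivation:
Subtree rooted at G contains: A, G
Count = 2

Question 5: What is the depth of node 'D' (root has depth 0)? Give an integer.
Path from root to D: E -> B -> D
Depth = number of edges = 2

Answer: 2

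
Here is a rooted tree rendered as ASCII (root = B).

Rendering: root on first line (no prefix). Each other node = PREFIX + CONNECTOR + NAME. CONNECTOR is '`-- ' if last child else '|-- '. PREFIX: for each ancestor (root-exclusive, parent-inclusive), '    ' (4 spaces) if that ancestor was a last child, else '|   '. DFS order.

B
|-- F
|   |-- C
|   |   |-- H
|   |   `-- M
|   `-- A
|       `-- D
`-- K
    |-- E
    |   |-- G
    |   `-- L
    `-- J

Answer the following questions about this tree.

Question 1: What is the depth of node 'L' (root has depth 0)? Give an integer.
Answer: 3

Derivation:
Path from root to L: B -> K -> E -> L
Depth = number of edges = 3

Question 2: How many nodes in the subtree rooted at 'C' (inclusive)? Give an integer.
Subtree rooted at C contains: C, H, M
Count = 3

Answer: 3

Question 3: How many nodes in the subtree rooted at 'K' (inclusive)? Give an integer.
Answer: 5

Derivation:
Subtree rooted at K contains: E, G, J, K, L
Count = 5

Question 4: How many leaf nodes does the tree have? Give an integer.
Leaves (nodes with no children): D, G, H, J, L, M

Answer: 6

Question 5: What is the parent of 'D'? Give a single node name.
Scan adjacency: D appears as child of A

Answer: A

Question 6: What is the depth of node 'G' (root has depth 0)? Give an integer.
Answer: 3

Derivation:
Path from root to G: B -> K -> E -> G
Depth = number of edges = 3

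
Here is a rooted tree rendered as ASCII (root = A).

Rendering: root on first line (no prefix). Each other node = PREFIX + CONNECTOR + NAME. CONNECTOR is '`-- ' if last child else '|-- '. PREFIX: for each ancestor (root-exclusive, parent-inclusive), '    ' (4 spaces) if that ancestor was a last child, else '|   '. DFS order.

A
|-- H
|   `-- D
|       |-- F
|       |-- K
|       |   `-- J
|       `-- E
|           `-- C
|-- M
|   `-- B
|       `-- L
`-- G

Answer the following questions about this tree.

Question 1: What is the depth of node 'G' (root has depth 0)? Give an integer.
Answer: 1

Derivation:
Path from root to G: A -> G
Depth = number of edges = 1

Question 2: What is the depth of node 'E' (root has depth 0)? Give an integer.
Answer: 3

Derivation:
Path from root to E: A -> H -> D -> E
Depth = number of edges = 3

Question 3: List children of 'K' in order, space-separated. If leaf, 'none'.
Node K's children (from adjacency): J

Answer: J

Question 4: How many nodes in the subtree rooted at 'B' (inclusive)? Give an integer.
Subtree rooted at B contains: B, L
Count = 2

Answer: 2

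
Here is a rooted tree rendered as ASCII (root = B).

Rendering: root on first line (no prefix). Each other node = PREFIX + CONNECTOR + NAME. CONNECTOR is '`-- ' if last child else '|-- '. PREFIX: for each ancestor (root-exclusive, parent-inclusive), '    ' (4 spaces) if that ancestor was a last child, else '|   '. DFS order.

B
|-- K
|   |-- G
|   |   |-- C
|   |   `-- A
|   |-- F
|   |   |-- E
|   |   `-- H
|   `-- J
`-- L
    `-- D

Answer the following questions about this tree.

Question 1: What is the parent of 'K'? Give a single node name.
Answer: B

Derivation:
Scan adjacency: K appears as child of B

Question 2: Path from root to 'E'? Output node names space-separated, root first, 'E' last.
Walk down from root: B -> K -> F -> E

Answer: B K F E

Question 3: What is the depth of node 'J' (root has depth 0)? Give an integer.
Answer: 2

Derivation:
Path from root to J: B -> K -> J
Depth = number of edges = 2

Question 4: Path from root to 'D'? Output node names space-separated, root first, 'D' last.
Answer: B L D

Derivation:
Walk down from root: B -> L -> D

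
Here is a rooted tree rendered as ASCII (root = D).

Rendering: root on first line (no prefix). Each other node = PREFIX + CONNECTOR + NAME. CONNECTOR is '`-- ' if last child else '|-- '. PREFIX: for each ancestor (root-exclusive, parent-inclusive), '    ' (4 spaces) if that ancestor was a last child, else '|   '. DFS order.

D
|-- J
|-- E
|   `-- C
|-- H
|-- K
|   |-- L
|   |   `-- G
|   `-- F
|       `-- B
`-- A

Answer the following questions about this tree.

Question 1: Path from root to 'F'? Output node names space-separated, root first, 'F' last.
Answer: D K F

Derivation:
Walk down from root: D -> K -> F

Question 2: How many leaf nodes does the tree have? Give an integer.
Answer: 6

Derivation:
Leaves (nodes with no children): A, B, C, G, H, J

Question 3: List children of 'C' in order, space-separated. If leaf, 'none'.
Answer: none

Derivation:
Node C's children (from adjacency): (leaf)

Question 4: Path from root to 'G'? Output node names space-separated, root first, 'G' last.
Answer: D K L G

Derivation:
Walk down from root: D -> K -> L -> G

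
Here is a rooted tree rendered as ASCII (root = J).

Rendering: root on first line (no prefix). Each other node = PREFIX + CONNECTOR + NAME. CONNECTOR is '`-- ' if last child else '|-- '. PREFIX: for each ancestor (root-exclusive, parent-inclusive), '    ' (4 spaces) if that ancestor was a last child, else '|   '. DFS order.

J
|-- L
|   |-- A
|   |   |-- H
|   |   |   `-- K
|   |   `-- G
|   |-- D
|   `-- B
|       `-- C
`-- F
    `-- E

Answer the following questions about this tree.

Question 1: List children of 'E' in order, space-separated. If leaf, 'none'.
Answer: none

Derivation:
Node E's children (from adjacency): (leaf)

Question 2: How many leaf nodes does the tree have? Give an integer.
Answer: 5

Derivation:
Leaves (nodes with no children): C, D, E, G, K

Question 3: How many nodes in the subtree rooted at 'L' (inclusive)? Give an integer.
Subtree rooted at L contains: A, B, C, D, G, H, K, L
Count = 8

Answer: 8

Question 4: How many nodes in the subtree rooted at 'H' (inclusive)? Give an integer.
Answer: 2

Derivation:
Subtree rooted at H contains: H, K
Count = 2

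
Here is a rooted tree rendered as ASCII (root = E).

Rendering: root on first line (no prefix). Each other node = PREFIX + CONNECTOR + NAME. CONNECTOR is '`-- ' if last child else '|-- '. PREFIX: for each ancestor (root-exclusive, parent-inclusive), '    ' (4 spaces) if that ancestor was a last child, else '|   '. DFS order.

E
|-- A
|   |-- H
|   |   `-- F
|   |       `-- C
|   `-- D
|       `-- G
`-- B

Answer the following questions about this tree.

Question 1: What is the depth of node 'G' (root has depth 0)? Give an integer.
Path from root to G: E -> A -> D -> G
Depth = number of edges = 3

Answer: 3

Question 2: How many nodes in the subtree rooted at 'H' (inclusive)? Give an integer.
Subtree rooted at H contains: C, F, H
Count = 3

Answer: 3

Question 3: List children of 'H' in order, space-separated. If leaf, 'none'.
Answer: F

Derivation:
Node H's children (from adjacency): F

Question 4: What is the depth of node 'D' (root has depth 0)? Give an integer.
Answer: 2

Derivation:
Path from root to D: E -> A -> D
Depth = number of edges = 2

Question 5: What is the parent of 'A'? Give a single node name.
Scan adjacency: A appears as child of E

Answer: E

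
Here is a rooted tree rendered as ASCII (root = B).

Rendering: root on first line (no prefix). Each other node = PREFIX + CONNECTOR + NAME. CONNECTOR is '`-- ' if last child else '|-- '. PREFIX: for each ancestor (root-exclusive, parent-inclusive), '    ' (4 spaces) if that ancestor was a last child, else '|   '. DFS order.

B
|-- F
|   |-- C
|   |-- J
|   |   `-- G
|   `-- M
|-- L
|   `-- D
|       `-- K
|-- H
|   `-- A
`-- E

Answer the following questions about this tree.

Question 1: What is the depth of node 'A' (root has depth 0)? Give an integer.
Path from root to A: B -> H -> A
Depth = number of edges = 2

Answer: 2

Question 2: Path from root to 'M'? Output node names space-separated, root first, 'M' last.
Walk down from root: B -> F -> M

Answer: B F M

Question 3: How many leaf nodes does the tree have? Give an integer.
Answer: 6

Derivation:
Leaves (nodes with no children): A, C, E, G, K, M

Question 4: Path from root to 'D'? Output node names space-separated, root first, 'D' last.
Walk down from root: B -> L -> D

Answer: B L D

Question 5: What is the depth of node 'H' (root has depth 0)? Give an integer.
Answer: 1

Derivation:
Path from root to H: B -> H
Depth = number of edges = 1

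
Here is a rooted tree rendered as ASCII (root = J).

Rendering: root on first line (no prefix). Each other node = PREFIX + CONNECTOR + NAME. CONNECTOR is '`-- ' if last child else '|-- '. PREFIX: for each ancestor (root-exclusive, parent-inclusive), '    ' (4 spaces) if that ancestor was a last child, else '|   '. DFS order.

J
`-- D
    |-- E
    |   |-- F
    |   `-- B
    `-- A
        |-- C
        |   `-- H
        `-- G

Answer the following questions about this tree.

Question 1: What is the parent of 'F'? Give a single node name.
Scan adjacency: F appears as child of E

Answer: E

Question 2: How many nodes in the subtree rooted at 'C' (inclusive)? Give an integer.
Answer: 2

Derivation:
Subtree rooted at C contains: C, H
Count = 2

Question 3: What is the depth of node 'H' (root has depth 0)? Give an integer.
Path from root to H: J -> D -> A -> C -> H
Depth = number of edges = 4

Answer: 4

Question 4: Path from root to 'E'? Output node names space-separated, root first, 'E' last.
Answer: J D E

Derivation:
Walk down from root: J -> D -> E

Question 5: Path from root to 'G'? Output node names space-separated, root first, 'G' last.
Answer: J D A G

Derivation:
Walk down from root: J -> D -> A -> G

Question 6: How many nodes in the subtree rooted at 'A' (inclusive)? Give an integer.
Subtree rooted at A contains: A, C, G, H
Count = 4

Answer: 4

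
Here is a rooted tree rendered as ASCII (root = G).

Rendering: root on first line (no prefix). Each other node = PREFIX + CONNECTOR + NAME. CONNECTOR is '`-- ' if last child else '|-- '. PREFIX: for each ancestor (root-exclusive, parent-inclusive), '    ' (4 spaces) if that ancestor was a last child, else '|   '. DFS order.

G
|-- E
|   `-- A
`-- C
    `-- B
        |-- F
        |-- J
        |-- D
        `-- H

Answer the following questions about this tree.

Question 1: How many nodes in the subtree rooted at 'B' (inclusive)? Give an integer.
Subtree rooted at B contains: B, D, F, H, J
Count = 5

Answer: 5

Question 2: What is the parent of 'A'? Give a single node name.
Scan adjacency: A appears as child of E

Answer: E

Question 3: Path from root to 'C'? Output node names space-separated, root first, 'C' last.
Answer: G C

Derivation:
Walk down from root: G -> C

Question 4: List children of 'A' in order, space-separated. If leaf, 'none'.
Node A's children (from adjacency): (leaf)

Answer: none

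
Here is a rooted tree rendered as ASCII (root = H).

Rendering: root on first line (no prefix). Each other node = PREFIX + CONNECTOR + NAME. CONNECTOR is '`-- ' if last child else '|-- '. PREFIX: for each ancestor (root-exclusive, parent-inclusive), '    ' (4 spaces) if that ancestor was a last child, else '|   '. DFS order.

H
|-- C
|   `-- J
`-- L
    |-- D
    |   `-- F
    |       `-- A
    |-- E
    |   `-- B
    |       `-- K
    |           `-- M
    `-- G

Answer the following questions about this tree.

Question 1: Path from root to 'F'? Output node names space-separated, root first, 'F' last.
Answer: H L D F

Derivation:
Walk down from root: H -> L -> D -> F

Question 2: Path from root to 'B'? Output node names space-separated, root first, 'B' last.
Walk down from root: H -> L -> E -> B

Answer: H L E B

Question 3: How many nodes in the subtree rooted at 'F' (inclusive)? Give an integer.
Answer: 2

Derivation:
Subtree rooted at F contains: A, F
Count = 2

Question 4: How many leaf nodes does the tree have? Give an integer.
Answer: 4

Derivation:
Leaves (nodes with no children): A, G, J, M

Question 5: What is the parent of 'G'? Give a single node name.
Answer: L

Derivation:
Scan adjacency: G appears as child of L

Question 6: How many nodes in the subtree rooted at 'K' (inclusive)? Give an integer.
Subtree rooted at K contains: K, M
Count = 2

Answer: 2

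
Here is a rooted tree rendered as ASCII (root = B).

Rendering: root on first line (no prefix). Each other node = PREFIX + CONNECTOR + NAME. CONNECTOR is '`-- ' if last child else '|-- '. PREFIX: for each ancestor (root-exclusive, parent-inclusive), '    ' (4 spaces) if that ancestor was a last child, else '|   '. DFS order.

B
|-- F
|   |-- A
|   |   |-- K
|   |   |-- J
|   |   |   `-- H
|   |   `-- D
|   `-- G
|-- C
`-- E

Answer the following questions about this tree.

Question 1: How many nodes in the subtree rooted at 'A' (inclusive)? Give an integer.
Answer: 5

Derivation:
Subtree rooted at A contains: A, D, H, J, K
Count = 5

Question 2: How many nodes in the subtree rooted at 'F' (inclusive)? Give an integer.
Answer: 7

Derivation:
Subtree rooted at F contains: A, D, F, G, H, J, K
Count = 7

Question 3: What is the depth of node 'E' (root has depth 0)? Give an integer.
Path from root to E: B -> E
Depth = number of edges = 1

Answer: 1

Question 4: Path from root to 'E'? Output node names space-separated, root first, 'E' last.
Walk down from root: B -> E

Answer: B E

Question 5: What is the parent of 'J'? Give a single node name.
Answer: A

Derivation:
Scan adjacency: J appears as child of A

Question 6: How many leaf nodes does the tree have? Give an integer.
Answer: 6

Derivation:
Leaves (nodes with no children): C, D, E, G, H, K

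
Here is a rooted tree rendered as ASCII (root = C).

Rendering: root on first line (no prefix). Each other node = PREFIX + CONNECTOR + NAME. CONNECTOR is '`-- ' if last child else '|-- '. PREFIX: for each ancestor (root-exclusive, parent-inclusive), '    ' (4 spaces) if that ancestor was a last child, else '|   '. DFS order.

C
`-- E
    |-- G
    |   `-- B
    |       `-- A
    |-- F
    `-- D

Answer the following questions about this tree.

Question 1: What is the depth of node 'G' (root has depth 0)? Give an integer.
Path from root to G: C -> E -> G
Depth = number of edges = 2

Answer: 2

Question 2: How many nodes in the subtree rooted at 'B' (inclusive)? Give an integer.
Subtree rooted at B contains: A, B
Count = 2

Answer: 2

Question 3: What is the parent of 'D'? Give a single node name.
Scan adjacency: D appears as child of E

Answer: E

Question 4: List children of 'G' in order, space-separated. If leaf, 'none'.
Node G's children (from adjacency): B

Answer: B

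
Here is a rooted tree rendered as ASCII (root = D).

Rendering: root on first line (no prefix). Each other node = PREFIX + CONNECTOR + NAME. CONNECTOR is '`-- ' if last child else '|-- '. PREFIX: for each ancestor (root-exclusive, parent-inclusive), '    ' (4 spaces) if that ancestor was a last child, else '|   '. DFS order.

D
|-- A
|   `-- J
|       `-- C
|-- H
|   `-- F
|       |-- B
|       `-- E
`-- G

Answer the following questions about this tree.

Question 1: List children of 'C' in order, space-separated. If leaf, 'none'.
Answer: none

Derivation:
Node C's children (from adjacency): (leaf)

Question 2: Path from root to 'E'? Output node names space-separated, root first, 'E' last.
Answer: D H F E

Derivation:
Walk down from root: D -> H -> F -> E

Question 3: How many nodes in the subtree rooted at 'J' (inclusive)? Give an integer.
Subtree rooted at J contains: C, J
Count = 2

Answer: 2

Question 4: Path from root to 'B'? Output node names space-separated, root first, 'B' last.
Walk down from root: D -> H -> F -> B

Answer: D H F B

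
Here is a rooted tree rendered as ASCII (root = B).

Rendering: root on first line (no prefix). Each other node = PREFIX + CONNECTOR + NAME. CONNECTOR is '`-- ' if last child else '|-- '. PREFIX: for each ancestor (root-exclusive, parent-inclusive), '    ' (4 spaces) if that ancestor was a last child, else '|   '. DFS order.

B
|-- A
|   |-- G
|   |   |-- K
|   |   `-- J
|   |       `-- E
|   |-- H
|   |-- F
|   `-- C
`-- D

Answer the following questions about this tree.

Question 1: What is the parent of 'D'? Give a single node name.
Scan adjacency: D appears as child of B

Answer: B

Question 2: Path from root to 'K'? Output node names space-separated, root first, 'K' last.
Answer: B A G K

Derivation:
Walk down from root: B -> A -> G -> K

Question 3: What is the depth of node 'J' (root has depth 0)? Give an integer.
Answer: 3

Derivation:
Path from root to J: B -> A -> G -> J
Depth = number of edges = 3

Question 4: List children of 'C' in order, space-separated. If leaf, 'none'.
Answer: none

Derivation:
Node C's children (from adjacency): (leaf)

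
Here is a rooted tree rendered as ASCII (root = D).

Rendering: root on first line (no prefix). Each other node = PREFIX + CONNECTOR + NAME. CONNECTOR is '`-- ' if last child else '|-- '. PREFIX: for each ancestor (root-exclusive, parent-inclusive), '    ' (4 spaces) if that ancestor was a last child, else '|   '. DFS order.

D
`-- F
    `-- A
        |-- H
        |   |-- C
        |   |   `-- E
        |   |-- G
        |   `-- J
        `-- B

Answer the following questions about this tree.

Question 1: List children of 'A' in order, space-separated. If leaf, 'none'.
Node A's children (from adjacency): H, B

Answer: H B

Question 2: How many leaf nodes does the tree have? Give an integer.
Answer: 4

Derivation:
Leaves (nodes with no children): B, E, G, J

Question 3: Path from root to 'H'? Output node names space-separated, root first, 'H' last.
Answer: D F A H

Derivation:
Walk down from root: D -> F -> A -> H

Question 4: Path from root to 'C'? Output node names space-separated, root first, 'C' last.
Answer: D F A H C

Derivation:
Walk down from root: D -> F -> A -> H -> C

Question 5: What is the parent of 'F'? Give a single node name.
Scan adjacency: F appears as child of D

Answer: D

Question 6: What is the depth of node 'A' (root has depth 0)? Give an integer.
Answer: 2

Derivation:
Path from root to A: D -> F -> A
Depth = number of edges = 2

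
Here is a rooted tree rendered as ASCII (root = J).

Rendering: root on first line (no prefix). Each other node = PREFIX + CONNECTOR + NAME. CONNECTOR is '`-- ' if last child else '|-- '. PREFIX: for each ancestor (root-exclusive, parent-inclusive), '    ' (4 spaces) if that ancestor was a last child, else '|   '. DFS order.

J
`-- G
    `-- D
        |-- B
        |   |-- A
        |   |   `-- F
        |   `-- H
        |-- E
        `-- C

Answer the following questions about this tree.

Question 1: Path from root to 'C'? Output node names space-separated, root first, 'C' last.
Walk down from root: J -> G -> D -> C

Answer: J G D C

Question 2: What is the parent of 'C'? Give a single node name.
Answer: D

Derivation:
Scan adjacency: C appears as child of D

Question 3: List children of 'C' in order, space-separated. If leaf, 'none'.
Node C's children (from adjacency): (leaf)

Answer: none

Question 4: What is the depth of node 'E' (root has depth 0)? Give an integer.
Answer: 3

Derivation:
Path from root to E: J -> G -> D -> E
Depth = number of edges = 3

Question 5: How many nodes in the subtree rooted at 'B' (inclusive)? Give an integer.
Subtree rooted at B contains: A, B, F, H
Count = 4

Answer: 4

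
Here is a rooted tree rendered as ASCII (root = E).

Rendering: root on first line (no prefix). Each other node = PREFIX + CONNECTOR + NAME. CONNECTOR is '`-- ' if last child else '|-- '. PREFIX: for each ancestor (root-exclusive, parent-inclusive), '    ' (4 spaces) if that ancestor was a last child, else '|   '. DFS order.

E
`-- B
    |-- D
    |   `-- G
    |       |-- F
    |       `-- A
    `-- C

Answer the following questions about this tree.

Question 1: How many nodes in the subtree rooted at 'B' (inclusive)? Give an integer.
Answer: 6

Derivation:
Subtree rooted at B contains: A, B, C, D, F, G
Count = 6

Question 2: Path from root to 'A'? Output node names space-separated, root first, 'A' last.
Walk down from root: E -> B -> D -> G -> A

Answer: E B D G A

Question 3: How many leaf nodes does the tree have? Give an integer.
Answer: 3

Derivation:
Leaves (nodes with no children): A, C, F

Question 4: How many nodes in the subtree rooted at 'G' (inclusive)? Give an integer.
Answer: 3

Derivation:
Subtree rooted at G contains: A, F, G
Count = 3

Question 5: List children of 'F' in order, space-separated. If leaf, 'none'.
Answer: none

Derivation:
Node F's children (from adjacency): (leaf)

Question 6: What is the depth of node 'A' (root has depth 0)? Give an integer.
Path from root to A: E -> B -> D -> G -> A
Depth = number of edges = 4

Answer: 4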